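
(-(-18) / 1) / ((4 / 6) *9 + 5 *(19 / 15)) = 54 / 37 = 1.46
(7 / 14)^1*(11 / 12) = 11 / 24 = 0.46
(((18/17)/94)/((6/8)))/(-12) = -1/799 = -0.00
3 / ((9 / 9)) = 3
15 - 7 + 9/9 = 9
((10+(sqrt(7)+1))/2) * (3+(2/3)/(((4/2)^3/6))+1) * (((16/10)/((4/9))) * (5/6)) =27 * sqrt(7)/4+297/4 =92.11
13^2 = 169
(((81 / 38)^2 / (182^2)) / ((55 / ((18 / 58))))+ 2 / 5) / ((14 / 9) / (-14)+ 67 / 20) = 274646454993 / 2223869075428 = 0.12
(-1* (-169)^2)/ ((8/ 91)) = -324881.38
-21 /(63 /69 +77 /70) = -4830 /463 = -10.43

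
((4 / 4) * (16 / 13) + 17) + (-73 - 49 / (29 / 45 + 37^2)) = -43912073 / 801242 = -54.81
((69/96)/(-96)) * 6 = -23/512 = -0.04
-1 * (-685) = 685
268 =268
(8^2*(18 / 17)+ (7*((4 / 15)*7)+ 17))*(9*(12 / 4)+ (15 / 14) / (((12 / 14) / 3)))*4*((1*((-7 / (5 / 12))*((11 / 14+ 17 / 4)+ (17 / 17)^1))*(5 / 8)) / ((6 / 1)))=-172857763 / 1360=-127101.30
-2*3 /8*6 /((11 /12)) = -54 /11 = -4.91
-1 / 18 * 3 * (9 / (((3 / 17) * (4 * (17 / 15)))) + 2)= -53 / 24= -2.21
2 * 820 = 1640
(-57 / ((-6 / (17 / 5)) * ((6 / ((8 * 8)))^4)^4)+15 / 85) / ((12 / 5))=3319105837751964399801507023 / 8781531084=377964367033830156.60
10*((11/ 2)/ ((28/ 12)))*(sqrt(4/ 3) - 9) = -1485/ 7 + 110*sqrt(3)/ 7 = -184.92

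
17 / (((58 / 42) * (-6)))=-119 / 58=-2.05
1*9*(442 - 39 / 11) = 43407 / 11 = 3946.09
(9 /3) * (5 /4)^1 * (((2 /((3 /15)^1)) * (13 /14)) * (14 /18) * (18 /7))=975 /14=69.64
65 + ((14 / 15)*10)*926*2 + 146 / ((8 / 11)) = 210613 / 12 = 17551.08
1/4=0.25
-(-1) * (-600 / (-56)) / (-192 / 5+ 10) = -375 / 994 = -0.38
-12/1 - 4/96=-289/24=-12.04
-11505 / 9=-1278.33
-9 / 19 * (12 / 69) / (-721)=36 / 315077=0.00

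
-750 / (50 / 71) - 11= -1076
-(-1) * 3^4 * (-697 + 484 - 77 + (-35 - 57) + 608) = 18306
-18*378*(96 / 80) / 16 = -5103 / 10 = -510.30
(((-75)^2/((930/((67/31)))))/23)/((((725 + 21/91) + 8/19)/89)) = 552322875/7923306616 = 0.07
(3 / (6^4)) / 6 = 1 / 2592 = 0.00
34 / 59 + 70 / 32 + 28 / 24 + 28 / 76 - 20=-844847 / 53808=-15.70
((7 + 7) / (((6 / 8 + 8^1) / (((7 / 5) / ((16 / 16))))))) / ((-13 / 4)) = -224 / 325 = -0.69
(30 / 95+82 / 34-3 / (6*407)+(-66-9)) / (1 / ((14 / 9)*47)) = -694641059 / 131461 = -5284.01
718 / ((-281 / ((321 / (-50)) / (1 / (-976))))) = -112473264 / 7025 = -16010.43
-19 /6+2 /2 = -13 /6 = -2.17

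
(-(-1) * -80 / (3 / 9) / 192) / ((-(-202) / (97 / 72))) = -485 / 58176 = -0.01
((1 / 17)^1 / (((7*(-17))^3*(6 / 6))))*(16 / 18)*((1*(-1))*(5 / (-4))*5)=-50 / 257829327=-0.00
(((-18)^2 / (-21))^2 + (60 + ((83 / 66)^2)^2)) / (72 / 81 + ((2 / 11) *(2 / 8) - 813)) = -279432502273 / 755027840952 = -0.37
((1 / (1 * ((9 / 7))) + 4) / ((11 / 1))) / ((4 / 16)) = 172 / 99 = 1.74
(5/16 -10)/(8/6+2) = -93/32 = -2.91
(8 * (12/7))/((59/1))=0.23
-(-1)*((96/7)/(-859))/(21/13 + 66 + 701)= -0.00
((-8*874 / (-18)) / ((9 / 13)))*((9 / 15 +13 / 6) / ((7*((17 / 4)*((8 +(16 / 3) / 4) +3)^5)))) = 0.00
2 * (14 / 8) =7 / 2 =3.50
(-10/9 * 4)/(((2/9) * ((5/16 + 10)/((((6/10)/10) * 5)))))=-0.58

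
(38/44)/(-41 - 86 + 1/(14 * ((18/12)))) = -399/58652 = -0.01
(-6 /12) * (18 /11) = -9 /11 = -0.82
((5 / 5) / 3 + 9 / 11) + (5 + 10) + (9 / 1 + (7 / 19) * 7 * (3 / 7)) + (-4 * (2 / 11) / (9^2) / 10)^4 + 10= 271352386542542989 / 7484183625661875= 36.26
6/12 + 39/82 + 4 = 204/41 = 4.98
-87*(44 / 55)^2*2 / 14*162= -225504 / 175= -1288.59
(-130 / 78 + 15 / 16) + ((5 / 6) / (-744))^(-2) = 956509333 / 1200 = 797091.11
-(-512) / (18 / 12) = 1024 / 3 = 341.33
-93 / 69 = -31 / 23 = -1.35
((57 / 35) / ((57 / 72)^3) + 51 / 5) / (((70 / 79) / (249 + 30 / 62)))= 52040427057 / 13708975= 3796.08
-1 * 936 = -936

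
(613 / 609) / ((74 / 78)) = 7969 / 7511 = 1.06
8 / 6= 4 / 3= 1.33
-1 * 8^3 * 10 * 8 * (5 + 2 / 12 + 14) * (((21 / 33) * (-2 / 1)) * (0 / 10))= 0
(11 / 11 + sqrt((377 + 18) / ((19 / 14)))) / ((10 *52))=1 / 520 + sqrt(105070) / 9880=0.03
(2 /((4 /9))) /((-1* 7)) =-9 /14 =-0.64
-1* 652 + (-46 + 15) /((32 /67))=-22941 /32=-716.91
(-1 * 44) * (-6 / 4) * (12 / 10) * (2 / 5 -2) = -126.72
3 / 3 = 1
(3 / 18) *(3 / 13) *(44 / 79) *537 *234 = 212652 / 79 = 2691.80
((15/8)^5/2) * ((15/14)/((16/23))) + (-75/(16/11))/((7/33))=-3306450825/14680064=-225.23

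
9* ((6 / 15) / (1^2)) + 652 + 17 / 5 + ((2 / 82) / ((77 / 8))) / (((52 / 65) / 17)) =2080633 / 3157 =659.05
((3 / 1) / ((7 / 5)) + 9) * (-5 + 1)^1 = -312 / 7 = -44.57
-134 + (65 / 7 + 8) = -817 / 7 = -116.71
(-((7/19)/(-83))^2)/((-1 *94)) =49/233771326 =0.00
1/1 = 1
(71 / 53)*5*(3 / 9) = 355 / 159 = 2.23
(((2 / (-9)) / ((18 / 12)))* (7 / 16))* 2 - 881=-47581 / 54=-881.13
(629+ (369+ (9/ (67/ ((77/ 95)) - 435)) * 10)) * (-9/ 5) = -24361929/ 13565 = -1795.94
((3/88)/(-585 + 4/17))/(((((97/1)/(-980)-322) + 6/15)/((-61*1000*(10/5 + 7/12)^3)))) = -11130662375/58403931696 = -0.19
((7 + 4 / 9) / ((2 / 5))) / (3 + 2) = 67 / 18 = 3.72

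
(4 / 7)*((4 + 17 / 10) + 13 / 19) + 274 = 184636 / 665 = 277.65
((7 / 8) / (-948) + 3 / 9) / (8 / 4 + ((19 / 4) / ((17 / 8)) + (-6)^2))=42857 / 5187456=0.01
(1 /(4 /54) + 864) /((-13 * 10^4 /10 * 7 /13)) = -351 /2800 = -0.13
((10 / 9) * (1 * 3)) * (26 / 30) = 26 / 9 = 2.89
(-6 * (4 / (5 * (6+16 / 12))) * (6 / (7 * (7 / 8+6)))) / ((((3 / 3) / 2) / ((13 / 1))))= -44928 / 21175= -2.12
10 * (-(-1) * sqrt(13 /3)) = 10 * sqrt(39) /3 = 20.82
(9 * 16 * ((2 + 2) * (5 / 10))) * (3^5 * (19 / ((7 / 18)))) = 23934528 / 7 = 3419218.29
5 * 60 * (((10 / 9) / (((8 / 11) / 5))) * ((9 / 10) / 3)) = 1375 / 2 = 687.50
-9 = -9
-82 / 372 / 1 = -41 / 186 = -0.22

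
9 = 9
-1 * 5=-5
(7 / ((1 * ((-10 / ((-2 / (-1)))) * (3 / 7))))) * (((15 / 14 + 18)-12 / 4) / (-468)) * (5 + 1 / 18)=245 / 432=0.57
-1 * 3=-3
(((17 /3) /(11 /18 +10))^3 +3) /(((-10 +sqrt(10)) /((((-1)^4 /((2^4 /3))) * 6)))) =-21964821 /55742968 - 21964821 * sqrt(10) /557429680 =-0.52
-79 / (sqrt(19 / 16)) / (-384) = 79 *sqrt(19) / 1824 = 0.19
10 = 10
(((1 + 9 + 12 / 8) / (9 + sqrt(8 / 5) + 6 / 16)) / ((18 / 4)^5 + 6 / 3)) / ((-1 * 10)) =-110400 / 1632287269 + 23552 * sqrt(10) / 8161436345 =-0.00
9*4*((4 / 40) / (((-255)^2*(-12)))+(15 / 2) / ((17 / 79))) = 271957499 / 216750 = 1254.71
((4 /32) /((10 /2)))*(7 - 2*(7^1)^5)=-33607 /40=-840.18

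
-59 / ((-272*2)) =59 / 544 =0.11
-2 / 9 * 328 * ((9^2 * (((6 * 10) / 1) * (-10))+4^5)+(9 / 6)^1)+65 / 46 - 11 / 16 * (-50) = 5742491713 / 1656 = 3467688.23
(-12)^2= 144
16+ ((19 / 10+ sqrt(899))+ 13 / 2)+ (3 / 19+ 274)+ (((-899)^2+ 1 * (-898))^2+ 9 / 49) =sqrt(899)+ 3033841014271537 / 4655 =651738134137.72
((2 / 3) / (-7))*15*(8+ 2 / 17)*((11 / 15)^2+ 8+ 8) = -342332 / 1785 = -191.78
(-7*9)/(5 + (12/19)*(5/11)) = -13167/1105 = -11.92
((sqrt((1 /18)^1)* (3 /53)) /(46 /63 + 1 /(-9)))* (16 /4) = 42* sqrt(2) /689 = 0.09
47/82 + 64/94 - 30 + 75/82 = -27.83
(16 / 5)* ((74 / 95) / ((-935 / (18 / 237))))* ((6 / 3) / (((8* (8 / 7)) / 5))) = -1554 / 7017175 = -0.00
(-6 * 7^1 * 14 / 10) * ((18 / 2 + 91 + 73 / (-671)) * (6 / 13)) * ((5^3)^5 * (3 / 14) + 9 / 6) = -773199646173447192 / 43615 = -17727837812070.32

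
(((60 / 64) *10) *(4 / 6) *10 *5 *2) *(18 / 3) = 3750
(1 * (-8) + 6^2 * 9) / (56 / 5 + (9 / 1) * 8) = 395 / 104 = 3.80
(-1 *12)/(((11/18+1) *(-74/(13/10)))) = 702/5365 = 0.13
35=35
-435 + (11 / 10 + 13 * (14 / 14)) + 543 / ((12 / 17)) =6967 / 20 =348.35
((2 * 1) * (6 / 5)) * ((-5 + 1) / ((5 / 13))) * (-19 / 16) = 741 / 25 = 29.64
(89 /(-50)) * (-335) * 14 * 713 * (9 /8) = 267851997 /40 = 6696299.92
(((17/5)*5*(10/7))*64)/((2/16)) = 12434.29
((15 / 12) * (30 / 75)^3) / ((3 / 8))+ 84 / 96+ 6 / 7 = 1.95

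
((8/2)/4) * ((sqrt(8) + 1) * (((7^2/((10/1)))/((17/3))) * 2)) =147/85 + 294 * sqrt(2)/85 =6.62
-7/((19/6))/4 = -21/38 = -0.55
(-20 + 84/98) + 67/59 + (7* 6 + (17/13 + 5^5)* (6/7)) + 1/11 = 159682304/59059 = 2703.78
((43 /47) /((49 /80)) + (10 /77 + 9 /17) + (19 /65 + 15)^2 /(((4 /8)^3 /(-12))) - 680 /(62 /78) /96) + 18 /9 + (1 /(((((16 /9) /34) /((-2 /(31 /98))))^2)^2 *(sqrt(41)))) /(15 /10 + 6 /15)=-5066327623027609 /225623297900 + 15795015183450405 *sqrt(41) /5755382872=17550215.30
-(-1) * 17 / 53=17 / 53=0.32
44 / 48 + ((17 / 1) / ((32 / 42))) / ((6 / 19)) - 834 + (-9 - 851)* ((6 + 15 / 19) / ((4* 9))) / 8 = -1427647 / 1824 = -782.70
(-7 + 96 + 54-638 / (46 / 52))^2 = 176863401 / 529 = 334335.35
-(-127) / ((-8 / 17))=-269.88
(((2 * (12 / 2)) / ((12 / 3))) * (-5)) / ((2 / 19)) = -285 / 2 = -142.50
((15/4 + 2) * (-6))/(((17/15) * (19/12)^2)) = -74520/6137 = -12.14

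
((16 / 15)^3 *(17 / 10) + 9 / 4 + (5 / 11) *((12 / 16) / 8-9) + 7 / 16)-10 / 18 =872107 / 5940000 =0.15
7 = 7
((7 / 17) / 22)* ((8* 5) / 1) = 0.75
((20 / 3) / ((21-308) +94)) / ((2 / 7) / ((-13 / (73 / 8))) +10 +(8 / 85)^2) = -52598000 / 14935230309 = -0.00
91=91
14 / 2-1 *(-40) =47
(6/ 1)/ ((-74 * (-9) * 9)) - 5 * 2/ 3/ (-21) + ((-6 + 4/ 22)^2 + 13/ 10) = 298784839/ 8461530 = 35.31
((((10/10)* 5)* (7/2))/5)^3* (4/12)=343/24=14.29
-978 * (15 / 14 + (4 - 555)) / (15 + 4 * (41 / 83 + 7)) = 312479313 / 26131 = 11958.18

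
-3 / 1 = -3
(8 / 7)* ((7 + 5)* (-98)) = -1344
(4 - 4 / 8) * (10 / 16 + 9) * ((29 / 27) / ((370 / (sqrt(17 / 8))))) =15631 * sqrt(34) / 639360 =0.14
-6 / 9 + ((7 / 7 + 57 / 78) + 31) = 2501 / 78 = 32.06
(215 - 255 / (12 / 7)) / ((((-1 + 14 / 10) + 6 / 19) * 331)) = 25175 / 90032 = 0.28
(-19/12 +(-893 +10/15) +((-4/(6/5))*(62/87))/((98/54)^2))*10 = -3737564615/417774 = -8946.38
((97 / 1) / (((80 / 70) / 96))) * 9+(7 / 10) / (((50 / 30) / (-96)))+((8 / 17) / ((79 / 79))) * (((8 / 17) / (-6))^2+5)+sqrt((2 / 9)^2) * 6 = 81022533464 / 1105425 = 73295.37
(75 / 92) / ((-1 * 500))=-0.00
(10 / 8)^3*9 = 1125 / 64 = 17.58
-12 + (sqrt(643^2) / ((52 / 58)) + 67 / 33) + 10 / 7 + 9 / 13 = 4260317 / 6006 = 709.34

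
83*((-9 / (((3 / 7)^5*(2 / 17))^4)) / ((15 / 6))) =-553139379495756710648243 / 15496819560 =-35693735566458.17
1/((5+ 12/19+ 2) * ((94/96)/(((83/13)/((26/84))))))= 3179232/1151735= 2.76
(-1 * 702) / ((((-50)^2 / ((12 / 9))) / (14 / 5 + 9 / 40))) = -14157 / 12500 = -1.13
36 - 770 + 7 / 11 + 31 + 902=2196 / 11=199.64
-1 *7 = -7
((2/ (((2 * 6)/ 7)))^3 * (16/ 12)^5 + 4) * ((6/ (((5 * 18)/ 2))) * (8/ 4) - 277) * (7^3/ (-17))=99876231364/ 1673055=59696.92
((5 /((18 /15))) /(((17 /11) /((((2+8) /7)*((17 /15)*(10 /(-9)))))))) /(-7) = 2750 /3969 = 0.69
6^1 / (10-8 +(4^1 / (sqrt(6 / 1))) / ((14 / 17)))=882 / 5-357 * sqrt(6) / 5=1.51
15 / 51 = 5 / 17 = 0.29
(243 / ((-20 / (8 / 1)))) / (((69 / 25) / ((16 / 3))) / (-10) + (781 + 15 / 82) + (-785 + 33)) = -15940800 / 4777513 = -3.34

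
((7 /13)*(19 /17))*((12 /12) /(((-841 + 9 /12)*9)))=-532 /6685029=-0.00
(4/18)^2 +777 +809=128470/81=1586.05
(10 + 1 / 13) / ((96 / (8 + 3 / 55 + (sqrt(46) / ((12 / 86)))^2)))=307451629 / 1235520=248.84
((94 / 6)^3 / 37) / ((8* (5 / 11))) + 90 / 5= 1861333 / 39960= 46.58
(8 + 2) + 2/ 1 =12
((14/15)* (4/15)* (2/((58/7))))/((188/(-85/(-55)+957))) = 1033312/3373425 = 0.31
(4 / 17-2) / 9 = -10 / 51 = -0.20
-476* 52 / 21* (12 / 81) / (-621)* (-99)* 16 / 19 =-23.44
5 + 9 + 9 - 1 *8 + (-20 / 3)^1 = 25 / 3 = 8.33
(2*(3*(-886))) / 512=-1329 / 128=-10.38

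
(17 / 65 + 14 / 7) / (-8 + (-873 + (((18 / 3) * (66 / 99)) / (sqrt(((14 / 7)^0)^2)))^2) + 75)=-147 / 51350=-0.00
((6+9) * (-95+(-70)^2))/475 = 2883/19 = 151.74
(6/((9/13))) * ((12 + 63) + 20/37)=72670/111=654.68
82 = 82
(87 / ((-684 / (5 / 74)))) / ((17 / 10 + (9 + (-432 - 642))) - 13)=725 / 90796668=0.00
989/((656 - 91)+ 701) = 989/1266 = 0.78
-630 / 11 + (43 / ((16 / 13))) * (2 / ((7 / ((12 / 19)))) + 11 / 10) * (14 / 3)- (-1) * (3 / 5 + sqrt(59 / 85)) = sqrt(5015) / 85 + 7629043 / 50160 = 152.93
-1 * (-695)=695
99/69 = 33/23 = 1.43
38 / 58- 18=-503 / 29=-17.34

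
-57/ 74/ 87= -0.01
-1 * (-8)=8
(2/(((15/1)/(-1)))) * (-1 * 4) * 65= 104/3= 34.67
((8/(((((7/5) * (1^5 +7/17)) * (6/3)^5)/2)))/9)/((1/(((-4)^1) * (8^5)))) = -696320/189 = -3684.23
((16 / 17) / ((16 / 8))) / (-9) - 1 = -161 / 153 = -1.05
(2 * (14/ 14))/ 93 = 2/ 93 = 0.02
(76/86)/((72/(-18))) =-19/86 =-0.22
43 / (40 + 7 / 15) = 645 / 607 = 1.06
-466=-466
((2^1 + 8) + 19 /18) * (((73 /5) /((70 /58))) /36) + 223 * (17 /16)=54579991 /226800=240.65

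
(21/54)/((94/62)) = 217/846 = 0.26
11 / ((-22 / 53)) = -53 / 2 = -26.50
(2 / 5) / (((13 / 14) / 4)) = 112 / 65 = 1.72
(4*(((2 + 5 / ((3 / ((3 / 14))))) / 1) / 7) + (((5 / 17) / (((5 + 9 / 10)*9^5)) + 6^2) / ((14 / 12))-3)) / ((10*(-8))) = -28250872819 / 77388832080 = -0.37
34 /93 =0.37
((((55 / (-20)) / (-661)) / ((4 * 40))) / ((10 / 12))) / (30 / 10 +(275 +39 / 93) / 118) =20119 / 3439315200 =0.00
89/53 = 1.68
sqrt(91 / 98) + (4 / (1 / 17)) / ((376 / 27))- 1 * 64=-58.15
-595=-595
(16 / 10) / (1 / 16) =128 / 5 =25.60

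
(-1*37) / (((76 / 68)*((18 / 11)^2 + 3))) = -76109 / 13053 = -5.83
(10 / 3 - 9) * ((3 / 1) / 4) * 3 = -51 / 4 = -12.75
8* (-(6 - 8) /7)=16 /7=2.29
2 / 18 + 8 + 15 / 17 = 1376 / 153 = 8.99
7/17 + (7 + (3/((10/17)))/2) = 3387/340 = 9.96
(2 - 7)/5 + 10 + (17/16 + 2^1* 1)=193/16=12.06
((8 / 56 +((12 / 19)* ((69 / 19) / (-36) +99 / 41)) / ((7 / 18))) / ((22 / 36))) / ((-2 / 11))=-3637107 / 103607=-35.10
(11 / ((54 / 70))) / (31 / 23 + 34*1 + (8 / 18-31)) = 2.98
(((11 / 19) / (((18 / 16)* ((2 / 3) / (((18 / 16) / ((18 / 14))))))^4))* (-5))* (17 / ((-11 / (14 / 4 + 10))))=204085 / 1824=111.89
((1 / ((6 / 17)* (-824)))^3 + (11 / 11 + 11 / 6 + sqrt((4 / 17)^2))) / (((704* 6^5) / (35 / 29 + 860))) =5831364657872675 / 12079458119659290624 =0.00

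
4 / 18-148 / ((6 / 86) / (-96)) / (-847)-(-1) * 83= -1198429 / 7623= -157.21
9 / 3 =3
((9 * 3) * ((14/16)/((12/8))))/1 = 63/4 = 15.75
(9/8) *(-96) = -108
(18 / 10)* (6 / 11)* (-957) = -4698 / 5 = -939.60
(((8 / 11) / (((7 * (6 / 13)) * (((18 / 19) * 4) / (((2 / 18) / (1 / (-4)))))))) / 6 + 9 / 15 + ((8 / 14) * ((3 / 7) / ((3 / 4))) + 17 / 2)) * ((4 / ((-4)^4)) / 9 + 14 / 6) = 9959044699 / 452656512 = 22.00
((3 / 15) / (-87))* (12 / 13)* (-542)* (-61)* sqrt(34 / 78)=-46.32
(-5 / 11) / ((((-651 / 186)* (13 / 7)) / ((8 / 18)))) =40 / 1287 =0.03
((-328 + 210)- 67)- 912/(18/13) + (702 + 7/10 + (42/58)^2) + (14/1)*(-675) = -241966859/25230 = -9590.44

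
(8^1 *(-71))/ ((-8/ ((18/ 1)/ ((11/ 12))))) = 1394.18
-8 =-8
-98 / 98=-1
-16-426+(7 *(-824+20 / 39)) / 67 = -1379758 / 2613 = -528.04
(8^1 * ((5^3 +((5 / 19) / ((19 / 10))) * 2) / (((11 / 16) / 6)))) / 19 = 34732800 / 75449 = 460.35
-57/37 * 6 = -342/37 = -9.24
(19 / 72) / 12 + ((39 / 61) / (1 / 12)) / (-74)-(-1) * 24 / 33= 13848161 / 21450528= 0.65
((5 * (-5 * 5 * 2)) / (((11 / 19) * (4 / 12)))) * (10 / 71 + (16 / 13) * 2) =-34228500 / 10153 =-3371.27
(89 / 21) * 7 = 89 / 3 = 29.67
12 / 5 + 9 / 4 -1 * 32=-547 / 20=-27.35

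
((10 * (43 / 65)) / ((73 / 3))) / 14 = 129 / 6643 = 0.02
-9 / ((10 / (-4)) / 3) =54 / 5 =10.80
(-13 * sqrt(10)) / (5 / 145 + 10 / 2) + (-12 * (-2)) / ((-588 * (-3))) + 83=12203 / 147 - 377 * sqrt(10) / 146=74.85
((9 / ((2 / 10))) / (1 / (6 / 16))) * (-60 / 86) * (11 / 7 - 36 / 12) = 10125 / 602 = 16.82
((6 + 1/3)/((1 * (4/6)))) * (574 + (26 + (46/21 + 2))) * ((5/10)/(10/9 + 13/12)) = 723216/553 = 1307.80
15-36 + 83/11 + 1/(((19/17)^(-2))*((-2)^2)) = -167117/12716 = -13.14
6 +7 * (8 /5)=86 /5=17.20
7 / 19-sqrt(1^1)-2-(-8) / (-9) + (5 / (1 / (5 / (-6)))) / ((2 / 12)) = -28.52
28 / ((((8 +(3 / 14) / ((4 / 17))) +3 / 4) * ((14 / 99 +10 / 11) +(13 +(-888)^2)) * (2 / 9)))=698544 / 42234380627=0.00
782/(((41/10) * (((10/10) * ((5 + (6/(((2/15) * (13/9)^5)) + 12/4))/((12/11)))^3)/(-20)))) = -13833458497273756714214400/9725675333640806974381079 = -1.42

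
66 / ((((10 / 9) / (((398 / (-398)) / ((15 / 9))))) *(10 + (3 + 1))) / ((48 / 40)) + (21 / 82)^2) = -35946504 / 11731279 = -3.06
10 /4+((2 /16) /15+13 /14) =2887 /840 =3.44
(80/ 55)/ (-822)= -8/ 4521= -0.00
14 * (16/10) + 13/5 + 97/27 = 772/27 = 28.59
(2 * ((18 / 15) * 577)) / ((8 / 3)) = 5193 / 10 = 519.30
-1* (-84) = 84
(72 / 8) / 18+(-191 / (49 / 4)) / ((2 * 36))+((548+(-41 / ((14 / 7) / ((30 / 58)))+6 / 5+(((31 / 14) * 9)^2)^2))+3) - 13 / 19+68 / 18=16750832495051 / 105836080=158271.48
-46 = -46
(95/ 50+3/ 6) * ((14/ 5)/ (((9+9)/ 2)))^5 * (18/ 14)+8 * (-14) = -3826942672/ 34171875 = -111.99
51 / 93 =0.55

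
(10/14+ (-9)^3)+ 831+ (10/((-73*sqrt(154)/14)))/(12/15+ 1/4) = 102.57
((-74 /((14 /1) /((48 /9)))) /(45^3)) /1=-592 /1913625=-0.00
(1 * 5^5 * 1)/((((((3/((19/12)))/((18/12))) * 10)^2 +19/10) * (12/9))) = 16921875/1165718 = 14.52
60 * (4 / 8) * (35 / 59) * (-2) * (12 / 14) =-1800 / 59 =-30.51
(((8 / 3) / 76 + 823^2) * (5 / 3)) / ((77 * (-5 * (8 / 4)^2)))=-733.04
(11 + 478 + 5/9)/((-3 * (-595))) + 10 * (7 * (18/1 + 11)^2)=945750956/16065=58870.27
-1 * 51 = -51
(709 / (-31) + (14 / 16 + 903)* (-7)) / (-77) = 1574799 / 19096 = 82.47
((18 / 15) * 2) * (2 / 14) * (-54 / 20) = -162 / 175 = -0.93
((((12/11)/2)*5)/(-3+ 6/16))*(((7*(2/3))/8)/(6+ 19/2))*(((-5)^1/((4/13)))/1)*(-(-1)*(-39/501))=-8450/170841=-0.05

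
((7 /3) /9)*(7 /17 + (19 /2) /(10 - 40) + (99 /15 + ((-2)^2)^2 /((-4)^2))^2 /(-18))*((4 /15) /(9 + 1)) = -333487 /15491250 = -0.02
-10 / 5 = -2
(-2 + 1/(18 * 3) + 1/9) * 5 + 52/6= -37/54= -0.69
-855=-855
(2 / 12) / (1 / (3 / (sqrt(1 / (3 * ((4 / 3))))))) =1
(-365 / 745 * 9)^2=431649 / 22201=19.44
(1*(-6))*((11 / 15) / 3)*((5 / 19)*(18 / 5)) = -132 / 95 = -1.39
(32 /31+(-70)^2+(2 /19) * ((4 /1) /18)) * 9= 44109.50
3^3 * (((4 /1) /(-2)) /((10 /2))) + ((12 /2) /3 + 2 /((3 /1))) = -122 /15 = -8.13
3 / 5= 0.60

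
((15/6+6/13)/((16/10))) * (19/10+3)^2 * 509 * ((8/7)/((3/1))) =13443199/1560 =8617.44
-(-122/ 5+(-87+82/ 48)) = 13163/ 120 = 109.69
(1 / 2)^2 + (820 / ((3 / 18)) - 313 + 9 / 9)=18433 / 4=4608.25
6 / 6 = 1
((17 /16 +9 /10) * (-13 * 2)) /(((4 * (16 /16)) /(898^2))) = -10286691.02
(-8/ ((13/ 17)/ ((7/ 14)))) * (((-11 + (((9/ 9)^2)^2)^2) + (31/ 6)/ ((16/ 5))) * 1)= 13685/ 312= 43.86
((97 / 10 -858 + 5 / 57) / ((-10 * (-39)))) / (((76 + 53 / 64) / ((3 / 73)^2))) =-0.00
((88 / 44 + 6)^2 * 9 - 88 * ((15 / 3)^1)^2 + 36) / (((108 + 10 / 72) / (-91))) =1336.32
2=2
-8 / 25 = -0.32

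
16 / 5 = 3.20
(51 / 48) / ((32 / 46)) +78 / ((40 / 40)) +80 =40839 / 256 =159.53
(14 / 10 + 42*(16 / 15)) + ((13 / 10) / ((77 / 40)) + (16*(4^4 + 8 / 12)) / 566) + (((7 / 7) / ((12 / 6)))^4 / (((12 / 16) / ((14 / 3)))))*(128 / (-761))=40345455509 / 746232795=54.07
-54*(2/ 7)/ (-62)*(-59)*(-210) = 95580/ 31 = 3083.23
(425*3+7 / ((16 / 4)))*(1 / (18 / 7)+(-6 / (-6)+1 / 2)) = 86819 / 36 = 2411.64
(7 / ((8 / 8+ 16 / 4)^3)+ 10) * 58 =72906 / 125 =583.25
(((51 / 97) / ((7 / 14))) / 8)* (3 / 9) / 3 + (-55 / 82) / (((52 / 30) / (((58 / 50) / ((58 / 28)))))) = -125381 / 620412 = -0.20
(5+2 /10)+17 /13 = 423 /65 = 6.51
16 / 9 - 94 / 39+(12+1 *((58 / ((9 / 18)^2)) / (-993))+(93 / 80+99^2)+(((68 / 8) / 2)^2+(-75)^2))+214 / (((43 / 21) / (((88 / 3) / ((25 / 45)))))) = 20974.57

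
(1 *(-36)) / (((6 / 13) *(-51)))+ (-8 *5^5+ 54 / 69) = -9774096 / 391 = -24997.69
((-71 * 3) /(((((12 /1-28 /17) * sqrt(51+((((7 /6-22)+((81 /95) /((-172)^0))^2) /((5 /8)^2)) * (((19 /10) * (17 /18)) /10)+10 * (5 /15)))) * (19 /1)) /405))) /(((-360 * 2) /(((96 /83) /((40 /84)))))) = 153983025 * sqrt(20604360741) /100329500568176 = 0.22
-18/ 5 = -3.60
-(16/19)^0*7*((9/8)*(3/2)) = -189/16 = -11.81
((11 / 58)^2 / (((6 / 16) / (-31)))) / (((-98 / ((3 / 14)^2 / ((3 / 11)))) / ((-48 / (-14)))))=247566 / 14134687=0.02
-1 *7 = -7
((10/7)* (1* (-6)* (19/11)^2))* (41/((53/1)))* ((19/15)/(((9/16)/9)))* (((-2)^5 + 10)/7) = 35996032/28567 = 1260.06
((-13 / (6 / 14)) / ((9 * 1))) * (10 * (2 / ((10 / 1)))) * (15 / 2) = -455 / 9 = -50.56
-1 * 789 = -789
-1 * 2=-2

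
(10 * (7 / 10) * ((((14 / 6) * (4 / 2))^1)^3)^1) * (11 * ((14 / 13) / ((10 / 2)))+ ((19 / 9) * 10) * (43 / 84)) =444167164 / 47385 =9373.58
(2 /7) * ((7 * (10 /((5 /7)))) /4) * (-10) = -70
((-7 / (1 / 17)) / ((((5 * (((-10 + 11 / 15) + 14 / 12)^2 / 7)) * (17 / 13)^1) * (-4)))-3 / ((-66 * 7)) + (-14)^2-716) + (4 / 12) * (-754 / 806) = -16281909841 / 31322214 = -519.82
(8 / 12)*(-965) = -1930 / 3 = -643.33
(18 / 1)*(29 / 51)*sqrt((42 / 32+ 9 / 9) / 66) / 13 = 29*sqrt(2442) / 9724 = 0.15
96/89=1.08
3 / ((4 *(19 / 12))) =9 / 19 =0.47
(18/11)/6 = 3/11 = 0.27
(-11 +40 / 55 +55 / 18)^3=-2918076589 / 7762392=-375.92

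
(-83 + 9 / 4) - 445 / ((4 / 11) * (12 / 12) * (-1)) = 1143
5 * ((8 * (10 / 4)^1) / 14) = 7.14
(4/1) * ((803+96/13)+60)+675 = 54035/13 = 4156.54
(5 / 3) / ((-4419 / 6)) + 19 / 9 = 9319 / 4419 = 2.11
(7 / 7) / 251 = 1 / 251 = 0.00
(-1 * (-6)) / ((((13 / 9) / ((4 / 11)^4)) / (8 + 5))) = 13824 / 14641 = 0.94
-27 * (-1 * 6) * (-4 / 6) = -108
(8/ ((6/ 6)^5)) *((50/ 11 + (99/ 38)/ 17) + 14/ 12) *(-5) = -2500760/ 10659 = -234.61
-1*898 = -898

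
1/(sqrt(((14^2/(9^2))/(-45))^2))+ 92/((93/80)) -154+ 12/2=-916199/18228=-50.26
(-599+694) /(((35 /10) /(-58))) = -11020 /7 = -1574.29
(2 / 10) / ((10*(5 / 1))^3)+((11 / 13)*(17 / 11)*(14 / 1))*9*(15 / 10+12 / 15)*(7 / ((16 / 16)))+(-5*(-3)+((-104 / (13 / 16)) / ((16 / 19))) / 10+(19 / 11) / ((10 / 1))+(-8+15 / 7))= 1655966938501 / 625625000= 2646.90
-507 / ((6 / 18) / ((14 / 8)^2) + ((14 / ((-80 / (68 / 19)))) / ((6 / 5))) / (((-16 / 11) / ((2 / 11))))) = -45313632 / 15559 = -2912.37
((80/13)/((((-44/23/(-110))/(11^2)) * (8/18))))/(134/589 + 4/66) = 486838539/1456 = 334367.13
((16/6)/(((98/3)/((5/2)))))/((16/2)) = 5/196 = 0.03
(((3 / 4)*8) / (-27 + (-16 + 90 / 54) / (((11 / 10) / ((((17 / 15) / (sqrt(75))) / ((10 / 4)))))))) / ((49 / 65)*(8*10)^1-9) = -38701698750 / 8929924130033 + 564478200*sqrt(3) / 8929924130033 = -0.00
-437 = -437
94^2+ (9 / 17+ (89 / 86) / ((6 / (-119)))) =77333989 / 8772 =8816.00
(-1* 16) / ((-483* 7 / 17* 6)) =136 / 10143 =0.01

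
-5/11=-0.45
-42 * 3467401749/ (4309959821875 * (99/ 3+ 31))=-72815436729/ 137918714300000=-0.00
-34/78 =-17/39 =-0.44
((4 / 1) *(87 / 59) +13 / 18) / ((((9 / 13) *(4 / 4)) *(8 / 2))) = 91403 / 38232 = 2.39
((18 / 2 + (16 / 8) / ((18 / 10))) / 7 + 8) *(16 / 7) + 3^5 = 16669 / 63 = 264.59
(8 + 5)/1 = 13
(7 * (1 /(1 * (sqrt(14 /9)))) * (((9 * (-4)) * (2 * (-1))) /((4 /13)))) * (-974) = -341874 * sqrt(14) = -1279175.38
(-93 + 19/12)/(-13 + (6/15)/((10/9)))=27425/3792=7.23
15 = 15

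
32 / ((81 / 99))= 352 / 9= 39.11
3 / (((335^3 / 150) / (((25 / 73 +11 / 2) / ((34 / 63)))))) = 483651 / 3732468830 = 0.00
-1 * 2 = -2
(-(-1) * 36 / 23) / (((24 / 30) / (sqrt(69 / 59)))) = 45 * sqrt(4071) / 1357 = 2.12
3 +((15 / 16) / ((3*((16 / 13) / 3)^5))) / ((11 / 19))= 9124947033 / 184549376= 49.44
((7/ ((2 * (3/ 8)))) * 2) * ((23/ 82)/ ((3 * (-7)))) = -92/ 369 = -0.25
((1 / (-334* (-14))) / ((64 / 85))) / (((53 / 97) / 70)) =41225 / 1132928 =0.04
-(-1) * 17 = 17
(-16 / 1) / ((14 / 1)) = -8 / 7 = -1.14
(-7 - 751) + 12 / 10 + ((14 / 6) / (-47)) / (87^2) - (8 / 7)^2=-198222847259 / 261471105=-758.11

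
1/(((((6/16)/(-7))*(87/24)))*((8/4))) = -224/87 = -2.57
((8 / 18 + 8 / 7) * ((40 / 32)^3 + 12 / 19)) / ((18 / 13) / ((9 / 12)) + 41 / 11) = 1605175 / 2180592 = 0.74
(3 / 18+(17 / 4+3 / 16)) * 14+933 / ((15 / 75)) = 113507 / 24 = 4729.46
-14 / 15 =-0.93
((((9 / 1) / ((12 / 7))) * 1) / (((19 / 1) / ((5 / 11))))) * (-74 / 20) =-777 / 1672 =-0.46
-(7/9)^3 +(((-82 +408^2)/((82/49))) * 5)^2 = 302839406650079642/1225449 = 247125263189.31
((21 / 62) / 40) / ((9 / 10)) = 7 / 744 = 0.01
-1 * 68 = -68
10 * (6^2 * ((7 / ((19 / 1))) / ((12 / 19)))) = 210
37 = 37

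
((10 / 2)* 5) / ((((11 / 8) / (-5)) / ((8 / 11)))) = -8000 / 121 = -66.12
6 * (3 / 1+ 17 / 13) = 336 / 13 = 25.85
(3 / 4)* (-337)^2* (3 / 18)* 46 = 2612087 / 4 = 653021.75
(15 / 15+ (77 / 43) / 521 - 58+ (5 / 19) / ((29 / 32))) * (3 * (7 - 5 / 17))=-12599714052 / 11044679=-1140.79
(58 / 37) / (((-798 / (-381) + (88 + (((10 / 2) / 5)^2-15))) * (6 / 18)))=0.06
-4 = -4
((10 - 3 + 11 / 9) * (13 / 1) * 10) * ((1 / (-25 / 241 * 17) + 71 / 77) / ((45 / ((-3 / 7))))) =-22353032 / 6185025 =-3.61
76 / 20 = 19 / 5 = 3.80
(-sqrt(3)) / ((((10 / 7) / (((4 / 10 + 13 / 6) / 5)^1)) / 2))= -539* sqrt(3) / 750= -1.24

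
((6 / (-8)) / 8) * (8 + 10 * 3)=-57 / 16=-3.56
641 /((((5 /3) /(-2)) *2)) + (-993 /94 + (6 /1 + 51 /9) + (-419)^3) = -103720223921 /1410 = -73560442.50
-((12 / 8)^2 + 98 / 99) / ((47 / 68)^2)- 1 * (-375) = 368.22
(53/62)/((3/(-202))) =-5353/93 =-57.56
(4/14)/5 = 0.06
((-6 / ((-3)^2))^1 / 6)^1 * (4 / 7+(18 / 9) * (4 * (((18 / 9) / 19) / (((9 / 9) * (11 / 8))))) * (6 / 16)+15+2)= -8681 / 4389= -1.98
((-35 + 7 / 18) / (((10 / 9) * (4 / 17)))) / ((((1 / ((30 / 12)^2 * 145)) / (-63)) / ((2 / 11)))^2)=-110475018871875 / 7744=-14265885701.43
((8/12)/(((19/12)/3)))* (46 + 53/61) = 68616/1159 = 59.20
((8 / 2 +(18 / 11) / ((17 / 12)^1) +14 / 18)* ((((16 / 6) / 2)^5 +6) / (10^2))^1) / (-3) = -145781 / 721710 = -0.20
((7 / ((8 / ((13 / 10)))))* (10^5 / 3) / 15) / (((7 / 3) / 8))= 26000 / 3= 8666.67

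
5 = 5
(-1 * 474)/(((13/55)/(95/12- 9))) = 4345/2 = 2172.50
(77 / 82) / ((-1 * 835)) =-77 / 68470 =-0.00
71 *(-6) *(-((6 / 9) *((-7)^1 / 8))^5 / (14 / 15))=-30.83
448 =448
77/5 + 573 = 2942/5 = 588.40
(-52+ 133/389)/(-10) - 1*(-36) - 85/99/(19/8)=59713747/1463418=40.80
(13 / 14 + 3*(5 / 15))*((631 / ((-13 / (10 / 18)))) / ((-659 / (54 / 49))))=255555 / 2938481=0.09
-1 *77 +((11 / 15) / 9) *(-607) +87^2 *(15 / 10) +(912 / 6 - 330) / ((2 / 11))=2766971 / 270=10248.04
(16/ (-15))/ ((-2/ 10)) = 16/ 3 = 5.33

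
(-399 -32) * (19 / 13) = -8189 / 13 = -629.92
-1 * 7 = -7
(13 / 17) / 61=0.01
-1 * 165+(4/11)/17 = -30851/187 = -164.98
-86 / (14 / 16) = -688 / 7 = -98.29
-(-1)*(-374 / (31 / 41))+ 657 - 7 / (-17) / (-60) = 162.35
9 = 9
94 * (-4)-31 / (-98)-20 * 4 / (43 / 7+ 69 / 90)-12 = -56774243 / 142198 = -399.26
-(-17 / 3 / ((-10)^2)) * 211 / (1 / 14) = 25109 / 150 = 167.39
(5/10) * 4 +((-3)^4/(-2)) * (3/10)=-203/20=-10.15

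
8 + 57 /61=545 /61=8.93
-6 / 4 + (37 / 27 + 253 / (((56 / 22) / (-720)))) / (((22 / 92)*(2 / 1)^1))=-622161803 / 4158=-149630.06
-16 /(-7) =16 /7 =2.29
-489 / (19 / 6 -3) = -2934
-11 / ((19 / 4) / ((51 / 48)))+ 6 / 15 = -783 / 380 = -2.06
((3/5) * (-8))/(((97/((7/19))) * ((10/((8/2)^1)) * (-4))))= 84/46075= 0.00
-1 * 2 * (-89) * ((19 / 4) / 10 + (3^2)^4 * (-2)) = -46712629 / 20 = -2335631.45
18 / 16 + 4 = 41 / 8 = 5.12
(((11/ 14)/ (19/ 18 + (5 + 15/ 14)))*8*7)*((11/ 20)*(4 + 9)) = 99099/ 2245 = 44.14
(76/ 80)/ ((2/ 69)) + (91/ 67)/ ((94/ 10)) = 4146539/ 125960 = 32.92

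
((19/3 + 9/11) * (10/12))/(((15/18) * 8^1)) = 59/66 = 0.89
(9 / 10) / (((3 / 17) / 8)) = 204 / 5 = 40.80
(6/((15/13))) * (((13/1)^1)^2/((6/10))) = 4394/3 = 1464.67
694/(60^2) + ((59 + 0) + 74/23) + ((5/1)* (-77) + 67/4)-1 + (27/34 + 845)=379316027/703800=538.95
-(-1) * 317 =317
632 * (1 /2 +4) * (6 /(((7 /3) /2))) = 102384 /7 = 14626.29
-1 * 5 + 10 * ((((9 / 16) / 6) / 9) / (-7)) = -5.01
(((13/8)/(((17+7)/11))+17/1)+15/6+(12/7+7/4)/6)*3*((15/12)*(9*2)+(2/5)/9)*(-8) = -11356313/1008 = -11266.18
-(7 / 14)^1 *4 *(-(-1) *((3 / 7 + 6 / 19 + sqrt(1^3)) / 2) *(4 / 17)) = -928 / 2261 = -0.41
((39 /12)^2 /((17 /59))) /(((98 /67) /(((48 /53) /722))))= 2004171 /63751156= 0.03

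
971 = 971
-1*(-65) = 65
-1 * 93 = -93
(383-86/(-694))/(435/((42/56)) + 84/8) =0.65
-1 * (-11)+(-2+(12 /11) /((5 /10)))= 123 /11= 11.18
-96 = -96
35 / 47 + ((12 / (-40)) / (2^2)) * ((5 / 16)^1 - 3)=28463 / 30080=0.95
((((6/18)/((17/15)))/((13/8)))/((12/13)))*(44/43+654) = 128.44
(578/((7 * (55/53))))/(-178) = -15317/34265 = -0.45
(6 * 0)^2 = 0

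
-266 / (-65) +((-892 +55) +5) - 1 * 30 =-55764 / 65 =-857.91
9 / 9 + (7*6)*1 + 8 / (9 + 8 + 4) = 911 / 21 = 43.38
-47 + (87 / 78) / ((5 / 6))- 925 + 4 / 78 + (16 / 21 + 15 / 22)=-9701357 / 10010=-969.17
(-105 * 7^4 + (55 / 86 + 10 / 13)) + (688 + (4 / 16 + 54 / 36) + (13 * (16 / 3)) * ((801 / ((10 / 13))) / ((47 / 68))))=-77221021783 / 525460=-146958.90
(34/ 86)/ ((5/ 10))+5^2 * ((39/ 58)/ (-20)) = -497/ 9976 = -0.05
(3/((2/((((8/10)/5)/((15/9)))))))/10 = 9/625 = 0.01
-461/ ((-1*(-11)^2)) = 461/ 121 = 3.81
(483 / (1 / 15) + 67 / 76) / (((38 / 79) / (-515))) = -22404700595 / 2888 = -7757860.32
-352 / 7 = -50.29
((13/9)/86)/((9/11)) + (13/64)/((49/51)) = 2533453/10922688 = 0.23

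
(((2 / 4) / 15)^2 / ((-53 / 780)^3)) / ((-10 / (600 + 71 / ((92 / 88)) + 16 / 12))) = 811624528 / 3424171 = 237.03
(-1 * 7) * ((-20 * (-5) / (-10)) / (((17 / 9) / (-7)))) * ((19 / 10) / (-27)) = 931 / 51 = 18.25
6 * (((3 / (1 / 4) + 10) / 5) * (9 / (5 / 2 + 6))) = 2376 / 85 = 27.95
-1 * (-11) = 11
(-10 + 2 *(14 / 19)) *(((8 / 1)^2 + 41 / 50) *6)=-1575126 / 475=-3316.05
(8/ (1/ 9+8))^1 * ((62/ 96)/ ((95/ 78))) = 3627/ 6935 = 0.52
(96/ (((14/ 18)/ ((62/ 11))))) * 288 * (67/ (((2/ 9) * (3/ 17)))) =26358027264/ 77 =342312042.39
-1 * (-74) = 74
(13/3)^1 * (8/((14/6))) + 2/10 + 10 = 877/35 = 25.06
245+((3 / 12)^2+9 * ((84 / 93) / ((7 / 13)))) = 129039 / 496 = 260.16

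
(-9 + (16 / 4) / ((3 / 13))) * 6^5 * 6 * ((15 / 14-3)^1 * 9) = -47239200 / 7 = -6748457.14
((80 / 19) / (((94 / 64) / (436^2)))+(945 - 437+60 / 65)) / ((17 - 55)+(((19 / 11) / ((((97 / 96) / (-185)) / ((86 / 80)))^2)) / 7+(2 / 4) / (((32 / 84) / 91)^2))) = 587226774296988672 / 40965167312280341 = 14.33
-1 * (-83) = 83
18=18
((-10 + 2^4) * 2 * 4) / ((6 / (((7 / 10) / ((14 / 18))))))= 36 / 5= 7.20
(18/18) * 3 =3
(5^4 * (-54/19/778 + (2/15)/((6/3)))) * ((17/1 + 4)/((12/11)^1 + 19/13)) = 174824650/539543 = 324.02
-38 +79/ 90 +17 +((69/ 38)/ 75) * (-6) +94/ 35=-1052269/ 59850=-17.58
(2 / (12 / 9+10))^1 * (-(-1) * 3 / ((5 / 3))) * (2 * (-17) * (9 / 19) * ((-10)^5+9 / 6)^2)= -9719708402187 / 190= -51156360011.51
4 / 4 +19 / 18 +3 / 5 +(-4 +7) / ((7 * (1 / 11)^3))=361043 / 630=573.08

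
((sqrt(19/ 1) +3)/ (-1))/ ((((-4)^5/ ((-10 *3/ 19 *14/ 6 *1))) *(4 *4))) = -0.00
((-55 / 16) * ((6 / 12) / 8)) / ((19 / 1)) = -55 / 4864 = -0.01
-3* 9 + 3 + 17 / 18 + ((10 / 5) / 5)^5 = -1296299 / 56250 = -23.05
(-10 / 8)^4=625 / 256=2.44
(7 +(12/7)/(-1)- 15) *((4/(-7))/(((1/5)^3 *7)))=34000/343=99.13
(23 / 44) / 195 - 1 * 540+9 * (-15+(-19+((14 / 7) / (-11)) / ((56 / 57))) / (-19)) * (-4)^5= 701032531 / 5460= 128394.24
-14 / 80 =-7 / 40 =-0.18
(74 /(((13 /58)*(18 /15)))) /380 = 1073 /1482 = 0.72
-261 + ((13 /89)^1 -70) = -330.85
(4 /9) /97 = 4 /873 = 0.00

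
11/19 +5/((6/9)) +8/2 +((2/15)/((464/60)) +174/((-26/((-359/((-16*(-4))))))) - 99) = -49.36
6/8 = 3/4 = 0.75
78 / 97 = 0.80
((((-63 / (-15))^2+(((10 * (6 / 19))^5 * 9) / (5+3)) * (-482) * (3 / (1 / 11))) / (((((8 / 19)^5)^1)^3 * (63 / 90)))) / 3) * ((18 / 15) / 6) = -710923962220414535144650047 / 3078632557772800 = -230921991786.74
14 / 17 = 0.82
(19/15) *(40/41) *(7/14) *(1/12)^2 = 0.00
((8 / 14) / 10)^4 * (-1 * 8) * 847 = -15488 / 214375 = -0.07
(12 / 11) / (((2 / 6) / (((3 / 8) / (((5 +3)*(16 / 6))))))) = 0.06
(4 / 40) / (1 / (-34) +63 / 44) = 374 / 5245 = 0.07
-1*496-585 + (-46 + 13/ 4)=-4495/ 4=-1123.75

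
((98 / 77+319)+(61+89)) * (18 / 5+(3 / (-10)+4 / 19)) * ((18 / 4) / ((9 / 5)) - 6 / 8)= 24152737 / 8360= 2889.08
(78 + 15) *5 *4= 1860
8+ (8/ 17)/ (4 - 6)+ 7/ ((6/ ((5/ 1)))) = 1387/ 102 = 13.60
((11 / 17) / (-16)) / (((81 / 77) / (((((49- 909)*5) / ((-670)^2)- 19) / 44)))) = 3285359 / 197803296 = 0.02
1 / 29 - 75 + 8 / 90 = -97714 / 1305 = -74.88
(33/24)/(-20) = -11/160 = -0.07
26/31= 0.84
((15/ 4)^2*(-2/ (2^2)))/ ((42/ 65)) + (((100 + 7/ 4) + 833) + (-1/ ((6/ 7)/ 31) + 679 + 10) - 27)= 2082799/ 1344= 1549.70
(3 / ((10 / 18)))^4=531441 / 625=850.31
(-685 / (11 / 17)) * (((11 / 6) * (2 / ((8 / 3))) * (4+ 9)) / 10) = -30277 / 16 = -1892.31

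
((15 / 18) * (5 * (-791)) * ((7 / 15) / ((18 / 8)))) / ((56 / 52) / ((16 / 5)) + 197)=-5758480 / 1662363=-3.46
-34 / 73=-0.47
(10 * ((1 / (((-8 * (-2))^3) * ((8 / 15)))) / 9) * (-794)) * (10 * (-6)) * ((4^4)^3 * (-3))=-1219584000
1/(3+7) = 1/10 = 0.10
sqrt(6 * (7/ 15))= 1.67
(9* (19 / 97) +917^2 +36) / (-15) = -81569896 / 1455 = -56061.78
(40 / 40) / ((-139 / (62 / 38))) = -31 / 2641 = -0.01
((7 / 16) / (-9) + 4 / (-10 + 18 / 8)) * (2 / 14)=-2521 / 31248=-0.08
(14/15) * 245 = 686/3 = 228.67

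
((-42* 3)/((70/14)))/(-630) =1/25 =0.04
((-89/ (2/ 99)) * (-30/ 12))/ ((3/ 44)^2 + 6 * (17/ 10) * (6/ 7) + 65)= 746291700/ 4997131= 149.34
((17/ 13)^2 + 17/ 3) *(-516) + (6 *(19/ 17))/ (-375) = -3806.41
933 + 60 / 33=934.82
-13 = -13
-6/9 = -2/3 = -0.67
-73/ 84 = -0.87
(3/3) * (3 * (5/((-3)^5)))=-5/81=-0.06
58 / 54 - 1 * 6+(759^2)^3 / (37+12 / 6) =1720652480153453240 / 351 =4902143818101006.38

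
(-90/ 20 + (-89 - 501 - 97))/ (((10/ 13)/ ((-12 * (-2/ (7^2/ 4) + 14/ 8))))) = 16774407/ 980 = 17116.74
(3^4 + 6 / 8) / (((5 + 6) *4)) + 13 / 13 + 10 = 2263 / 176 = 12.86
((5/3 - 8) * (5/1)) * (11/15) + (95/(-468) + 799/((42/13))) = 733445/3276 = 223.88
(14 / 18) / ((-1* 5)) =-7 / 45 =-0.16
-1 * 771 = -771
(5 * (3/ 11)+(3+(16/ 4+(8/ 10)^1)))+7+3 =1054/ 55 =19.16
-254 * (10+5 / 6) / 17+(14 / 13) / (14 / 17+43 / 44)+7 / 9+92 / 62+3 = -4318928051 / 27684891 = -156.00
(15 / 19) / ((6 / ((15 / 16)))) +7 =4331 / 608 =7.12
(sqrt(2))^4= 4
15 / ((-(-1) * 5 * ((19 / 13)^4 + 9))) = 85683 / 387370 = 0.22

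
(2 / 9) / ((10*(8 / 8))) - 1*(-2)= 91 / 45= 2.02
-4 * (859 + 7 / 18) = -30938 / 9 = -3437.56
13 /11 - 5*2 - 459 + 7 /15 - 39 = -83548 /165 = -506.35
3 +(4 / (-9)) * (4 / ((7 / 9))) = 5 / 7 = 0.71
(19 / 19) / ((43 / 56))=56 / 43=1.30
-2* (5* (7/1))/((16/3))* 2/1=-105/4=-26.25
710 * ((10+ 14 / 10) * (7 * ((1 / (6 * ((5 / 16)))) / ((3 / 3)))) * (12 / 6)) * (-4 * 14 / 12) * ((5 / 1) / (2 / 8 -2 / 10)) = -84609280 / 3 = -28203093.33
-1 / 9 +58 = 521 / 9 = 57.89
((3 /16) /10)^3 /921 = 0.00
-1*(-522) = 522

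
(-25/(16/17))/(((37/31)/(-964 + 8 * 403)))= -7443875/148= -50296.45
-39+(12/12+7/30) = -1133/30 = -37.77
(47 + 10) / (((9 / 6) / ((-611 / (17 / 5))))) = -116090 / 17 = -6828.82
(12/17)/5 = 12/85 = 0.14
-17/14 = -1.21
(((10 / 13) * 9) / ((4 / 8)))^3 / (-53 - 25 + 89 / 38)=-1772928 / 50531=-35.09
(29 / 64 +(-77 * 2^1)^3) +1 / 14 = -1636214037 / 448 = -3652263.48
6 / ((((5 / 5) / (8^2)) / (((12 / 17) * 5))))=23040 / 17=1355.29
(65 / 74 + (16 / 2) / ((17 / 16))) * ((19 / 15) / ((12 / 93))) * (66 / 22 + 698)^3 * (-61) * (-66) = 1439973080278703663 / 12580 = 114465268702599.66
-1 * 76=-76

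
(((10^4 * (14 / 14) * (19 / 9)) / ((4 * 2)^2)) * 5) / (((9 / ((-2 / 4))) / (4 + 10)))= -415625 / 324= -1282.79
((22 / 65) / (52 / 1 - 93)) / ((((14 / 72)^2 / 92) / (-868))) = 325264896 / 18655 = 17435.80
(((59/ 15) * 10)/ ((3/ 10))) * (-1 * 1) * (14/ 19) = -16520/ 171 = -96.61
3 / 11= 0.27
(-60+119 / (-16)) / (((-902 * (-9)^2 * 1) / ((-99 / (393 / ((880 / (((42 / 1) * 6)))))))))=-59345 / 73088568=-0.00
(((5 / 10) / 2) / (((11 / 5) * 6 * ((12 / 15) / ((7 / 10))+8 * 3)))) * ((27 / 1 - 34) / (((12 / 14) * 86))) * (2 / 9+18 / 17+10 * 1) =-1480045 / 1834119936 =-0.00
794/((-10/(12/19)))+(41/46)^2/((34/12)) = -85206219/1708670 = -49.87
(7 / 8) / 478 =7 / 3824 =0.00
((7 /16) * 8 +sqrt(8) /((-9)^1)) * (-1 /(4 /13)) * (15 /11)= -1365 /88 +65 * sqrt(2) /66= -14.12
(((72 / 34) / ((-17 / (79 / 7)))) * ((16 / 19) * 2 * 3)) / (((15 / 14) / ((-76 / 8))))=91008 / 1445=62.98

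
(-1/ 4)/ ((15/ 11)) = -11/ 60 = -0.18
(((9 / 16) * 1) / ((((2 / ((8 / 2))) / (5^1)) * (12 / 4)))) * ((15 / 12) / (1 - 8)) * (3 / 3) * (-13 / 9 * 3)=325 / 224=1.45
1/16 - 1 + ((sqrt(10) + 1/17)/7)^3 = -0.84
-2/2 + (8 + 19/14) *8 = 517/7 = 73.86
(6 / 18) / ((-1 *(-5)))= 1 / 15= 0.07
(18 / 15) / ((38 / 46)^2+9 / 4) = 12696 / 31025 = 0.41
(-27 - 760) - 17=-804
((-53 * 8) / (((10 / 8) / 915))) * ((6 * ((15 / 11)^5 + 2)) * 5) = -62524763.00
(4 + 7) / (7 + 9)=11 / 16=0.69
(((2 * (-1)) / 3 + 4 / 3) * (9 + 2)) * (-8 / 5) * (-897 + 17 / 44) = 10520.27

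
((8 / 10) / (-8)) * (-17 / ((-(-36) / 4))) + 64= 64.19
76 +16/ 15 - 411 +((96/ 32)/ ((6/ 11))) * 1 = -9853/ 30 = -328.43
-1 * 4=-4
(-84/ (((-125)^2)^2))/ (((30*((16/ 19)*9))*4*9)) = -133/ 3164062500000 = -0.00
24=24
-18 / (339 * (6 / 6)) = -6 / 113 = -0.05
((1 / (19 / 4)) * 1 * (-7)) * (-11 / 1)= 308 / 19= 16.21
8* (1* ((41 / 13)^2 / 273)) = 13448 / 46137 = 0.29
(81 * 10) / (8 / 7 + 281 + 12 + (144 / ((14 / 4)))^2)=39690 / 97357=0.41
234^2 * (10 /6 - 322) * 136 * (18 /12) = -3578195088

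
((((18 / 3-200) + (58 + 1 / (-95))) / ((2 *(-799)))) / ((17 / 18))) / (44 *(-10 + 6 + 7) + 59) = 116289 / 246463535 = 0.00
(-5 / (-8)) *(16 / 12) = 5 / 6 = 0.83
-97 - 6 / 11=-1073 / 11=-97.55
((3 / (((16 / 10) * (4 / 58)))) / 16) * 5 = 2175 / 256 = 8.50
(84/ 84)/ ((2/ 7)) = 7/ 2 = 3.50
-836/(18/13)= -5434/9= -603.78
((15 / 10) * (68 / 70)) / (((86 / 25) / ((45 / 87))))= 3825 / 17458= 0.22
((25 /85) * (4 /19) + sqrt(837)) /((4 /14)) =70 /323 + 21 * sqrt(93) /2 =101.48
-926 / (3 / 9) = -2778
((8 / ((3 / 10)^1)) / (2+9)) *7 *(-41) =-22960 / 33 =-695.76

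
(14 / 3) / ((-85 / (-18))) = 84 / 85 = 0.99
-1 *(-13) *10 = 130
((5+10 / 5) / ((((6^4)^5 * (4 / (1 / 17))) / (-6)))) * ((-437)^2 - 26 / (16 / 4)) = -2673475 / 82872924641427456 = -0.00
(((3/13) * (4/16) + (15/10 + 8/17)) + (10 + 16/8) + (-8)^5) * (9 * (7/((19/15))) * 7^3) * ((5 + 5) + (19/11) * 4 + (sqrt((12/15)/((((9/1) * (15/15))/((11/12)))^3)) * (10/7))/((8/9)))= -872820849337605/92378-546226850015 * sqrt(165)/268736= -9474471633.88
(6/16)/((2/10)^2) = 75/8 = 9.38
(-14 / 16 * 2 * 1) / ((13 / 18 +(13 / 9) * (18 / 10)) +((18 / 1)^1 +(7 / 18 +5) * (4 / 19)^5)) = -0.08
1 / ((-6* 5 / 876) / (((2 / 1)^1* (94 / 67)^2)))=-2580112 / 22445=-114.95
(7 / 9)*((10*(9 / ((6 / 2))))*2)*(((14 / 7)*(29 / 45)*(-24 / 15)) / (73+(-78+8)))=-12992 / 405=-32.08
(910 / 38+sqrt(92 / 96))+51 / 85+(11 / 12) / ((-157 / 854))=20.54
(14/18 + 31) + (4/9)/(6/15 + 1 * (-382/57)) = 128129/4041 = 31.71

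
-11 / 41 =-0.27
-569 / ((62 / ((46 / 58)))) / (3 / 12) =-26174 / 899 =-29.11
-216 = -216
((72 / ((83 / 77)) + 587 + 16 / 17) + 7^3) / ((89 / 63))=88691778 / 125579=706.26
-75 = -75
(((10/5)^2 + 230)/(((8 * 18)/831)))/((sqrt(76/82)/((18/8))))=97227 * sqrt(1558)/1216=3156.00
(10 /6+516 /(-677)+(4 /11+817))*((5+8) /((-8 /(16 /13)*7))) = -233.79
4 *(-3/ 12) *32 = -32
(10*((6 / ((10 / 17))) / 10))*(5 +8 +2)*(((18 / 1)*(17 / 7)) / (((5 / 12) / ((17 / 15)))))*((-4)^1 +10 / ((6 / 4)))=8489664 / 175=48512.37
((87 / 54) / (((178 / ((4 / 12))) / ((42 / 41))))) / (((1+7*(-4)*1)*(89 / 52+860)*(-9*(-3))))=-5278 / 1072776257001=-0.00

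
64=64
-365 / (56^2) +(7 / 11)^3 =589833 / 4174016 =0.14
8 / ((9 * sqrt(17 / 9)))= 8 * sqrt(17) / 51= 0.65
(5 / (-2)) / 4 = -5 / 8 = -0.62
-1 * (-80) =80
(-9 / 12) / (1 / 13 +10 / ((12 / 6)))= -13 / 88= -0.15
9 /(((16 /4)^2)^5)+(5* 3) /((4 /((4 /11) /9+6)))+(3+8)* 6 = 3067609385 /34603008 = 88.65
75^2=5625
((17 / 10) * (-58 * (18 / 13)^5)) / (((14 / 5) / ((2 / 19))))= -18.86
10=10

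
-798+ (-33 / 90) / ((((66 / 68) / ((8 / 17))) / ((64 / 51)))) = -1831922 / 2295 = -798.22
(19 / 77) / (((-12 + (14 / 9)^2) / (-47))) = 72333 / 59752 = 1.21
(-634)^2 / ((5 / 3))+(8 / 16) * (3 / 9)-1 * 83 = 7232723 / 30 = 241090.77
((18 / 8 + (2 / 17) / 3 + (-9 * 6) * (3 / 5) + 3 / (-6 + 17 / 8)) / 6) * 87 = -447.83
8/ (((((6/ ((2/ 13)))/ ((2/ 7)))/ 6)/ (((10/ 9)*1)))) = 320/ 819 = 0.39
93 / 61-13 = -700 / 61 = -11.48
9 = 9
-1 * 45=-45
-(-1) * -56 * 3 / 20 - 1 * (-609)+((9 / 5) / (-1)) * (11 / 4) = 11913 / 20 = 595.65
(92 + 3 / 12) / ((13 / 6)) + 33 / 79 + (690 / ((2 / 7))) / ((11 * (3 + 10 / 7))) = 64836921 / 700414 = 92.57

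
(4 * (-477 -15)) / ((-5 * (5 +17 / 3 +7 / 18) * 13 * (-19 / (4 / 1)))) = -141696 / 245765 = -0.58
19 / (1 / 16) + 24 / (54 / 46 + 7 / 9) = 31946 / 101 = 316.30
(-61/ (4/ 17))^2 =1075369/ 16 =67210.56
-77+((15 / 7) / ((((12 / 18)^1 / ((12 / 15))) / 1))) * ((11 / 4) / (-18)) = -2167 / 28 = -77.39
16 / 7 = 2.29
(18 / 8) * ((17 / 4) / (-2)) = -153 / 32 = -4.78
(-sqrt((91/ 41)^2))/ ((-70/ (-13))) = -169/ 410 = -0.41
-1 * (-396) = 396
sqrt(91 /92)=sqrt(2093) /46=0.99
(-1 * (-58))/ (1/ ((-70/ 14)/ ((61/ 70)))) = -20300/ 61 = -332.79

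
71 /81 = 0.88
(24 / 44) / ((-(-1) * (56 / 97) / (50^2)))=181875 / 77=2362.01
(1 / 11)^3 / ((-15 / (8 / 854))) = -4 / 8525055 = -0.00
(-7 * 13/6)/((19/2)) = -1.60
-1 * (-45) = 45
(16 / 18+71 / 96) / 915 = 469 / 263520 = 0.00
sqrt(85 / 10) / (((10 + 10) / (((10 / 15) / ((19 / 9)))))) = 3 *sqrt(34) / 380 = 0.05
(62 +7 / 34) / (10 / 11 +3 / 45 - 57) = -348975 / 314296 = -1.11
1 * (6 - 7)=-1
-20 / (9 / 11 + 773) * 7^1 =-55 / 304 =-0.18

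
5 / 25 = 1 / 5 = 0.20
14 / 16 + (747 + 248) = 7967 / 8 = 995.88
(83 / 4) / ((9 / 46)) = 1909 / 18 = 106.06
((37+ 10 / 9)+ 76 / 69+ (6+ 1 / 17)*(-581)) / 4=-3062378 / 3519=-870.24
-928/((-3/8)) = 7424/3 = 2474.67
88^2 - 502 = 7242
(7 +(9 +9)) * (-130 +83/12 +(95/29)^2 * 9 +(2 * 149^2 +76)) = 11215112975/10092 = 1111287.45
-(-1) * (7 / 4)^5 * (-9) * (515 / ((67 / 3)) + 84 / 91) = -3159732807 / 891904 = -3542.68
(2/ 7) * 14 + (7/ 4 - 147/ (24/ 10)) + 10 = -91/ 2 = -45.50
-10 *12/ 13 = -120/ 13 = -9.23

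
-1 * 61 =-61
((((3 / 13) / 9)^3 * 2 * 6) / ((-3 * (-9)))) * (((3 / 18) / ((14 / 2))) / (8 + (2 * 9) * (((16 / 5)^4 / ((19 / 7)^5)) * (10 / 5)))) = 1547561875 / 291679577417103876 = 0.00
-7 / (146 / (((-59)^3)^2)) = -295263735487 / 146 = -2022354352.65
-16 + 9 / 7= -103 / 7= -14.71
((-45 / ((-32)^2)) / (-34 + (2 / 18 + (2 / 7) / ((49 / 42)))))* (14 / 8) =138915 / 60772352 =0.00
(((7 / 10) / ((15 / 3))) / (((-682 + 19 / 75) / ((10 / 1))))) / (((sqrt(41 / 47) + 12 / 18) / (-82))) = -2428020 / 9254711 + 77490 * sqrt(1927) / 9254711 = 0.11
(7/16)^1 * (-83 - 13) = -42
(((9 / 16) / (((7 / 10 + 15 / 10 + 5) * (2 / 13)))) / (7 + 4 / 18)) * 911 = 8199 / 128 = 64.05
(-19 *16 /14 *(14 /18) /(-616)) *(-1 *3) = -19 /231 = -0.08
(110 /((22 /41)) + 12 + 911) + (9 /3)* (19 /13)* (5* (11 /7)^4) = 39380949 /31213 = 1261.68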